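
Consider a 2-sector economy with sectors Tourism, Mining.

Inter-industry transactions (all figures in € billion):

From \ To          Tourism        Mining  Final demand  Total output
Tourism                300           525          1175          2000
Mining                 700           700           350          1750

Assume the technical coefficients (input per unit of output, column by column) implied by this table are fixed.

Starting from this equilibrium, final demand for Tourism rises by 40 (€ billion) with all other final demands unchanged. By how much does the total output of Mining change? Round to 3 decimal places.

Technical coefficients a_ij = z_ij / X_j:
  a_11 = 300/2000 = 0.15, a_21 = 700/2000 = 0.35
  a_12 = 525/1750 = 0.30, a_22 = 700/1750 = 0.40
I − A =
  [   0.85    -0.30]
  [  -0.35     0.60]
det(I−A) = (0.85)(0.60) − (-0.30)(-0.35) = 0.4050
adj(I−A) = [[0.60, 0.30], [0.35, 0.85]]
(I − A)⁻¹ = adj(I−A) / det(I−A) ≈
  [   1.4815     0.7407]
  [   0.8642     2.0988]
Δx = (I − A)⁻¹ Δd with Δd having +40 in the Tourism component and 0 elsewhere.
So Δx_2 = L_21 · (+40), where L_21 = adj(I−A)_21 / det(I−A) = 0.35 / 0.4050.
Δx_2 = 0.35 × (+40) / 0.4050 = 14.00 / 0.4050 ≈ 34.568.

Δx_2 = 34.568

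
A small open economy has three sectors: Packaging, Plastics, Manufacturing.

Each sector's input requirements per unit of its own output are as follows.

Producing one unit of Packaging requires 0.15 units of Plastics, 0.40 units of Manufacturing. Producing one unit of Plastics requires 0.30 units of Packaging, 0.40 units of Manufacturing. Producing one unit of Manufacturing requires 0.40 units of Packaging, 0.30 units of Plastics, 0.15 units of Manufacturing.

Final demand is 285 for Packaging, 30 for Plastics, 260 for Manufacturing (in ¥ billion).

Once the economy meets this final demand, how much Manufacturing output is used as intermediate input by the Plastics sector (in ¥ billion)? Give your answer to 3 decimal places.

I − A =
  [   1.00    -0.30    -0.40]
  [  -0.15     1.00    -0.30]
  [  -0.40    -0.40     0.85]
Cofactors of I−A, C_ij = (−1)^(i+j)·(minor ij) (rows/columns in the sector order above):
  C_11 = (1.00)(0.85) − (-0.30)(-0.40) = 0.7300
  C_12 = −[(-0.15)(0.85) − (-0.30)(-0.40)] = 0.2475
  C_13 = (-0.15)(-0.40) − (1.00)(-0.40) = 0.4600
  C_21 = −[(-0.30)(0.85) − (-0.40)(-0.40)] = 0.4150
  C_22 = (1.00)(0.85) − (-0.40)(-0.40) = 0.6900
  C_23 = −[(1.00)(-0.40) − (-0.30)(-0.40)] = 0.5200
  C_31 = (-0.30)(-0.30) − (-0.40)(1.00) = 0.4900
  C_32 = −[(1.00)(-0.30) − (-0.40)(-0.15)] = 0.3600
  C_33 = (1.00)(1.00) − (-0.30)(-0.15) = 0.9550
det(I−A) = Σ_j (I−A)_1j·C_1j = (1.00)(0.7300) + (-0.30)(0.2475) + (-0.40)(0.4600) = 0.47175
adj(I−A) = Cᵀ =
  [ 0.7300   0.4150   0.4900]
  [ 0.2475   0.6900   0.3600]
  [ 0.4600   0.5200   0.9550]
(I − A)⁻¹ = adj(I−A) / det(I−A) ≈
  [   1.5474     0.8797     1.0387]
  [   0.5246     1.4626     0.7631]
  [   0.9751     1.1023     2.0244]
First solve x = (I − A)⁻¹ d = adj(I−A)·d / det(I−A); in particular x_2 = (0.2475·285 + 0.6900·30 + 0.3600·260) / 0.47175 = 184.8375 / 0.47175 ≈ 391.81240.
Intermediate flow from 3 to 2: z_32 = a_32 · x_2 = 0.40 × 184.8375 / 0.47175 = 73.935 / 0.47175 ≈ 156.725.

z_32 = 156.725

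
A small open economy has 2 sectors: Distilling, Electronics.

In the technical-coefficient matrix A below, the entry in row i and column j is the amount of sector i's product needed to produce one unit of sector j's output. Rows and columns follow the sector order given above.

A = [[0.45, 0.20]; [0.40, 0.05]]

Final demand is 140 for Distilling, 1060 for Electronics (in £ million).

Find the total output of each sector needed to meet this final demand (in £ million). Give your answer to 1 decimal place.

I − A =
  [   0.55    -0.20]
  [  -0.40     0.95]
det(I−A) = (0.55)(0.95) − (-0.20)(-0.40) = 0.4425
adj(I−A) = [[0.95, 0.20], [0.40, 0.55]]
(I − A)⁻¹ = adj(I−A) / det(I−A) ≈
  [   2.1469     0.4520]
  [   0.9040     1.2429]
x = (I − A)⁻¹ d = adj(I−A)·d / det(I−A), with det(I−A) = 0.4425:
  x_1 = (0.95·140 + 0.20·1060) / 0.4425 = 345.00 / 0.4425 ≈ 779.7
  x_2 = (0.40·140 + 0.55·1060) / 0.4425 = 639.00 / 0.4425 ≈ 1444.1

x_1 = 779.7, x_2 = 1444.1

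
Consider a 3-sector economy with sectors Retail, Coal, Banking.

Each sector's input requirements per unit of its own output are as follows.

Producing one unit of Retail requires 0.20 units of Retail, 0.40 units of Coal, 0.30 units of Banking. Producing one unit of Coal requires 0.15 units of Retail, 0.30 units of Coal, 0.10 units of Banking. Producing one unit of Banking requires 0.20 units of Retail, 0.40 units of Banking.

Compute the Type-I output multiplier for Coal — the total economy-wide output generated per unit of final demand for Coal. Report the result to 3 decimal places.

m_2 = 2.620

I − A =
  [   0.80    -0.15    -0.20]
  [  -0.40     0.70     0.00]
  [  -0.30    -0.10     0.60]
Cofactors of I−A, C_ij = (−1)^(i+j)·(minor ij) (rows/columns in the sector order above):
  C_11 = (0.70)(0.60) − (0.00)(-0.10) = 0.4200
  C_12 = −[(-0.40)(0.60) − (0.00)(-0.30)] = 0.2400
  C_13 = (-0.40)(-0.10) − (0.70)(-0.30) = 0.2500
  C_21 = −[(-0.15)(0.60) − (-0.20)(-0.10)] = 0.1100
  C_22 = (0.80)(0.60) − (-0.20)(-0.30) = 0.4200
  C_23 = −[(0.80)(-0.10) − (-0.15)(-0.30)] = 0.1250
  C_31 = (-0.15)(0.00) − (-0.20)(0.70) = 0.1400
  C_32 = −[(0.80)(0.00) − (-0.20)(-0.40)] = 0.0800
  C_33 = (0.80)(0.70) − (-0.15)(-0.40) = 0.5000
det(I−A) = Σ_j (I−A)_1j·C_1j = (0.80)(0.4200) + (-0.15)(0.2400) + (-0.20)(0.2500) = 0.2500
adj(I−A) = Cᵀ =
  [ 0.4200   0.1100   0.1400]
  [ 0.2400   0.4200   0.0800]
  [ 0.2500   0.1250   0.5000]
(I − A)⁻¹ = adj(I−A) / det(I−A) ≈
  [   1.6800     0.4400     0.5600]
  [   0.9600     1.6800     0.3200]
  [   1.0000     0.5000     2.0000]
The output multiplier for sector j is the column-j sum of the Leontief inverse (I − A)⁻¹ = adj(I−A) / det(I−A).
Column 2 of adj(I−A): (0.1100, 0.4200, 0.1250); det(I−A) = 0.2500.
m_2 = (0.1100 + 0.4200 + 0.1250) / 0.2500 = 0.655 / 0.2500 = 2.620.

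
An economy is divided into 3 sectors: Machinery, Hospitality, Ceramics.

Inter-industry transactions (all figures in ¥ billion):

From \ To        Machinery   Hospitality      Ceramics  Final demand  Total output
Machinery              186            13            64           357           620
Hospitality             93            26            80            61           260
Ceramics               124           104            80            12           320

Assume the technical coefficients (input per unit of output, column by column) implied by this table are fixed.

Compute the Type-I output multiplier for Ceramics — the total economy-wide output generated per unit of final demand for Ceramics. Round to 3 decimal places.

m_C = 2.945

Technical coefficients a_ij = z_ij / X_j:
  a_MM = 186/620 = 0.30, a_HM = 93/620 = 0.15, a_CM = 124/620 = 0.20
  a_MH = 13/260 = 0.05, a_HH = 26/260 = 0.10, a_CH = 104/260 = 0.40
  a_MC = 64/320 = 0.20, a_HC = 80/320 = 0.25, a_CC = 80/320 = 0.25
I − A =
  [   0.70    -0.05    -0.20]
  [  -0.15     0.90    -0.25]
  [  -0.20    -0.40     0.75]
Cofactors of I−A, C_ij = (−1)^(i+j)·(minor ij) (rows/columns in the sector order above):
  C_11 = (0.90)(0.75) − (-0.25)(-0.40) = 0.5750
  C_12 = −[(-0.15)(0.75) − (-0.25)(-0.20)] = 0.1625
  C_13 = (-0.15)(-0.40) − (0.90)(-0.20) = 0.2400
  C_21 = −[(-0.05)(0.75) − (-0.20)(-0.40)] = 0.1175
  C_22 = (0.70)(0.75) − (-0.20)(-0.20) = 0.4850
  C_23 = −[(0.70)(-0.40) − (-0.05)(-0.20)] = 0.2900
  C_31 = (-0.05)(-0.25) − (-0.20)(0.90) = 0.1925
  C_32 = −[(0.70)(-0.25) − (-0.20)(-0.15)] = 0.2050
  C_33 = (0.70)(0.90) − (-0.05)(-0.15) = 0.6225
det(I−A) = Σ_j (I−A)_1j·C_1j = (0.70)(0.5750) + (-0.05)(0.1625) + (-0.20)(0.2400) = 0.346375
adj(I−A) = Cᵀ =
  [ 0.5750   0.1175   0.1925]
  [ 0.1625   0.4850   0.2050]
  [ 0.2400   0.2900   0.6225]
(I − A)⁻¹ = adj(I−A) / det(I−A) ≈
  [   1.6601     0.3392     0.5558]
  [   0.4691     1.4002     0.5918]
  [   0.6929     0.8372     1.7972]
The output multiplier for sector j is the column-j sum of the Leontief inverse (I − A)⁻¹ = adj(I−A) / det(I−A).
Column C of adj(I−A): (0.1925, 0.2050, 0.6225); det(I−A) = 0.346375.
m_C = (0.1925 + 0.2050 + 0.6225) / 0.346375 = 1.02 / 0.346375 ≈ 2.945.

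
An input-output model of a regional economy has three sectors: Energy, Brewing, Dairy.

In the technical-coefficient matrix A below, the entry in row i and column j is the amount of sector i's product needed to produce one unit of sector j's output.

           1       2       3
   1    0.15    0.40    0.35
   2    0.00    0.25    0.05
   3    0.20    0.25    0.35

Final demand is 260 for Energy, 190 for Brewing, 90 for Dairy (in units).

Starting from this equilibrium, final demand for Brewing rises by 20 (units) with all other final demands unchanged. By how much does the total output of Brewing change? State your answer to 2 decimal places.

I − A =
  [   0.85    -0.40    -0.35]
  [   0.00     0.75    -0.05]
  [  -0.20    -0.25     0.65]
Cofactors of I−A, C_ij = (−1)^(i+j)·(minor ij) (rows/columns in the sector order above):
  C_11 = (0.75)(0.65) − (-0.05)(-0.25) = 0.4750
  C_12 = −[(0.00)(0.65) − (-0.05)(-0.20)] = 0.0100
  C_13 = (0.00)(-0.25) − (0.75)(-0.20) = 0.1500
  C_21 = −[(-0.40)(0.65) − (-0.35)(-0.25)] = 0.3475
  C_22 = (0.85)(0.65) − (-0.35)(-0.20) = 0.4825
  C_23 = −[(0.85)(-0.25) − (-0.40)(-0.20)] = 0.2925
  C_31 = (-0.40)(-0.05) − (-0.35)(0.75) = 0.2825
  C_32 = −[(0.85)(-0.05) − (-0.35)(0.00)] = 0.0425
  C_33 = (0.85)(0.75) − (-0.40)(0.00) = 0.6375
det(I−A) = Σ_j (I−A)_1j·C_1j = (0.85)(0.4750) + (-0.40)(0.0100) + (-0.35)(0.1500) = 0.34725
adj(I−A) = Cᵀ =
  [ 0.4750   0.3475   0.2825]
  [ 0.0100   0.4825   0.0425]
  [ 0.1500   0.2925   0.6375]
(I − A)⁻¹ = adj(I−A) / det(I−A) ≈
  [   1.3679     1.0007     0.8135]
  [   0.0288     1.3895     0.1224]
  [   0.4320     0.8423     1.8359]
Δx = (I − A)⁻¹ Δd with Δd having +20 in the Brewing component and 0 elsewhere.
So Δx_2 = L_22 · (+20), where L_22 = adj(I−A)_22 / det(I−A) = 0.4825 / 0.34725.
Δx_2 = 0.4825 × (+20) / 0.34725 = 9.65 / 0.34725 ≈ 27.79.

Δx_2 = 27.79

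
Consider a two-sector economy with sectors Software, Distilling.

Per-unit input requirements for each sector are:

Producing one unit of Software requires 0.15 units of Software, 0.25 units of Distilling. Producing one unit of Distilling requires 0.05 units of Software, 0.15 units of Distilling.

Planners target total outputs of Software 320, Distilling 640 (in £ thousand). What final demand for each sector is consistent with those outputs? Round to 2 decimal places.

d_1 = 240.00, d_2 = 464.00

I − A =
  [   0.85    -0.05]
  [  -0.25     0.85]
d = (I − A) x:
  d_1 = (+0.85)·320 + (-0.05)·640 = 240.00
  d_2 = (-0.25)·320 + (+0.85)·640 = 464.00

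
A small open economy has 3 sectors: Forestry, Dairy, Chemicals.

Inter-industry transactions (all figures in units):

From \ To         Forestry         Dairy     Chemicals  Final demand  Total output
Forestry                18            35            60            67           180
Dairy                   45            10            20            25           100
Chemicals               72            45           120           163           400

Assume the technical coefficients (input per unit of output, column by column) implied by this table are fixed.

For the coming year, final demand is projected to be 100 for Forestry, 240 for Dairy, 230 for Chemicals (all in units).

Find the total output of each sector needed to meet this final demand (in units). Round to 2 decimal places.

x_1 = 419.07, x_2 = 429.99, x_3 = 844.46

Technical coefficients a_ij = z_ij / X_j:
  a_11 = 18/180 = 0.10, a_21 = 45/180 = 0.25, a_31 = 72/180 = 0.40
  a_12 = 35/100 = 0.35, a_22 = 10/100 = 0.10, a_32 = 45/100 = 0.45
  a_13 = 60/400 = 0.15, a_23 = 20/400 = 0.05, a_33 = 120/400 = 0.30
I − A =
  [   0.90    -0.35    -0.15]
  [  -0.25     0.90    -0.05]
  [  -0.40    -0.45     0.70]
Cofactors of I−A, C_ij = (−1)^(i+j)·(minor ij) (rows/columns in the sector order above):
  C_11 = (0.90)(0.70) − (-0.05)(-0.45) = 0.6075
  C_12 = −[(-0.25)(0.70) − (-0.05)(-0.40)] = 0.1950
  C_13 = (-0.25)(-0.45) − (0.90)(-0.40) = 0.4725
  C_21 = −[(-0.35)(0.70) − (-0.15)(-0.45)] = 0.3125
  C_22 = (0.90)(0.70) − (-0.15)(-0.40) = 0.5700
  C_23 = −[(0.90)(-0.45) − (-0.35)(-0.40)] = 0.5450
  C_31 = (-0.35)(-0.05) − (-0.15)(0.90) = 0.1525
  C_32 = −[(0.90)(-0.05) − (-0.15)(-0.25)] = 0.0825
  C_33 = (0.90)(0.90) − (-0.35)(-0.25) = 0.7225
det(I−A) = Σ_j (I−A)_1j·C_1j = (0.90)(0.6075) + (-0.35)(0.1950) + (-0.15)(0.4725) = 0.407625
adj(I−A) = Cᵀ =
  [ 0.6075   0.3125   0.1525]
  [ 0.1950   0.5700   0.0825]
  [ 0.4725   0.5450   0.7225]
(I − A)⁻¹ = adj(I−A) / det(I−A) ≈
  [   1.4903     0.7666     0.3741]
  [   0.4784     1.3983     0.2024]
  [   1.1592     1.3370     1.7725]
x = (I − A)⁻¹ d = adj(I−A)·d / det(I−A), with det(I−A) = 0.407625:
  x_1 = (0.6075·100 + 0.3125·240 + 0.1525·230) / 0.407625 = 170.825 / 0.407625 ≈ 419.07
  x_2 = (0.1950·100 + 0.5700·240 + 0.0825·230) / 0.407625 = 175.275 / 0.407625 ≈ 429.99
  x_3 = (0.4725·100 + 0.5450·240 + 0.7225·230) / 0.407625 = 344.225 / 0.407625 ≈ 844.46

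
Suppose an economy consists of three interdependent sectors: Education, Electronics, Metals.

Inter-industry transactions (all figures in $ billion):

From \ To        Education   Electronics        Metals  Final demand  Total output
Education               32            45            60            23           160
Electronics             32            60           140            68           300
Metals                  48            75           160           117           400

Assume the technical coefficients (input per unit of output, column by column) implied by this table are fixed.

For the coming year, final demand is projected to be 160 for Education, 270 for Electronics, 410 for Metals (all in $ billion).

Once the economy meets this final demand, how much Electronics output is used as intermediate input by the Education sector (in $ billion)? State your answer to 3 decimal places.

Technical coefficients a_ij = z_ij / X_j:
  a_11 = 32/160 = 0.20, a_21 = 32/160 = 0.20, a_31 = 48/160 = 0.30
  a_12 = 45/300 = 0.15, a_22 = 60/300 = 0.20, a_32 = 75/300 = 0.25
  a_13 = 60/400 = 0.15, a_23 = 140/400 = 0.35, a_33 = 160/400 = 0.40
I − A =
  [   0.80    -0.15    -0.15]
  [  -0.20     0.80    -0.35]
  [  -0.30    -0.25     0.60]
Cofactors of I−A, C_ij = (−1)^(i+j)·(minor ij) (rows/columns in the sector order above):
  C_11 = (0.80)(0.60) − (-0.35)(-0.25) = 0.3925
  C_12 = −[(-0.20)(0.60) − (-0.35)(-0.30)] = 0.2250
  C_13 = (-0.20)(-0.25) − (0.80)(-0.30) = 0.2900
  C_21 = −[(-0.15)(0.60) − (-0.15)(-0.25)] = 0.1275
  C_22 = (0.80)(0.60) − (-0.15)(-0.30) = 0.4350
  C_23 = −[(0.80)(-0.25) − (-0.15)(-0.30)] = 0.2450
  C_31 = (-0.15)(-0.35) − (-0.15)(0.80) = 0.1725
  C_32 = −[(0.80)(-0.35) − (-0.15)(-0.20)] = 0.3100
  C_33 = (0.80)(0.80) − (-0.15)(-0.20) = 0.6100
det(I−A) = Σ_j (I−A)_1j·C_1j = (0.80)(0.3925) + (-0.15)(0.2250) + (-0.15)(0.2900) = 0.23675
adj(I−A) = Cᵀ =
  [ 0.3925   0.1275   0.1725]
  [ 0.2250   0.4350   0.3100]
  [ 0.2900   0.2450   0.6100]
(I − A)⁻¹ = adj(I−A) / det(I−A) ≈
  [   1.6579     0.5385     0.7286]
  [   0.9504     1.8374     1.3094]
  [   1.2249     1.0348     2.5766]
First solve x = (I − A)⁻¹ d = adj(I−A)·d / det(I−A); in particular x_1 = (0.3925·160 + 0.1275·270 + 0.1725·410) / 0.23675 = 167.95 / 0.23675 ≈ 709.39810.
Intermediate flow from 2 to 1: z_21 = a_21 · x_1 = 0.20 × 167.95 / 0.23675 = 33.59 / 0.23675 ≈ 141.880.

z_21 = 141.880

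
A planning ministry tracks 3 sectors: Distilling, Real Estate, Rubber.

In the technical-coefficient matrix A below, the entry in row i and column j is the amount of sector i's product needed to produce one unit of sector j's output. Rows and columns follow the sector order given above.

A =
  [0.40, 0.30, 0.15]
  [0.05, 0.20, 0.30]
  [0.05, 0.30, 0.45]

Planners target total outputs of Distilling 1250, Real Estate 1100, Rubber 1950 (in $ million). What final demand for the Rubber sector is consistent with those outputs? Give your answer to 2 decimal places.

I − A =
  [   0.60    -0.30    -0.15]
  [  -0.05     0.80    -0.30]
  [  -0.05    -0.30     0.55]
d = (I − A) x:
  d_1 = (+0.60)·1250 + (-0.30)·1100 + (-0.15)·1950 = 127.50
  d_2 = (-0.05)·1250 + (+0.80)·1100 + (-0.30)·1950 = 232.50
  d_3 = (-0.05)·1250 + (-0.30)·1100 + (+0.55)·1950 = 680.00

d_3 = 680.00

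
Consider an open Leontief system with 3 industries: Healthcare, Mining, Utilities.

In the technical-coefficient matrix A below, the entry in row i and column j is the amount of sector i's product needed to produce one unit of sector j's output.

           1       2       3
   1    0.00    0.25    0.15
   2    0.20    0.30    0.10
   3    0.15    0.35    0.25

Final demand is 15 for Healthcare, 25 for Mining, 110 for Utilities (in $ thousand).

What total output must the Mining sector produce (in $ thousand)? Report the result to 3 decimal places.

x_2 = 82.751

I − A =
  [   1.00    -0.25    -0.15]
  [  -0.20     0.70    -0.10]
  [  -0.15    -0.35     0.75]
Cofactors of I−A, C_ij = (−1)^(i+j)·(minor ij) (rows/columns in the sector order above):
  C_11 = (0.70)(0.75) − (-0.10)(-0.35) = 0.4900
  C_12 = −[(-0.20)(0.75) − (-0.10)(-0.15)] = 0.1650
  C_13 = (-0.20)(-0.35) − (0.70)(-0.15) = 0.1750
  C_21 = −[(-0.25)(0.75) − (-0.15)(-0.35)] = 0.2400
  C_22 = (1.00)(0.75) − (-0.15)(-0.15) = 0.7275
  C_23 = −[(1.00)(-0.35) − (-0.25)(-0.15)] = 0.3875
  C_31 = (-0.25)(-0.10) − (-0.15)(0.70) = 0.1300
  C_32 = −[(1.00)(-0.10) − (-0.15)(-0.20)] = 0.1300
  C_33 = (1.00)(0.70) − (-0.25)(-0.20) = 0.6500
det(I−A) = Σ_j (I−A)_1j·C_1j = (1.00)(0.4900) + (-0.25)(0.1650) + (-0.15)(0.1750) = 0.4225
adj(I−A) = Cᵀ =
  [ 0.4900   0.2400   0.1300]
  [ 0.1650   0.7275   0.1300]
  [ 0.1750   0.3875   0.6500]
(I − A)⁻¹ = adj(I−A) / det(I−A) ≈
  [   1.1598     0.5680     0.3077]
  [   0.3905     1.7219     0.3077]
  [   0.4142     0.9172     1.5385]
x = (I − A)⁻¹ d = adj(I−A)·d / det(I−A), with det(I−A) = 0.4225:
  x_1 = (0.4900·15 + 0.2400·25 + 0.1300·110) / 0.4225 = 27.65 / 0.4225 ≈ 65.444
  x_2 = (0.1650·15 + 0.7275·25 + 0.1300·110) / 0.4225 = 34.9625 / 0.4225 ≈ 82.751
  x_3 = (0.1750·15 + 0.3875·25 + 0.6500·110) / 0.4225 = 83.8125 / 0.4225 ≈ 198.373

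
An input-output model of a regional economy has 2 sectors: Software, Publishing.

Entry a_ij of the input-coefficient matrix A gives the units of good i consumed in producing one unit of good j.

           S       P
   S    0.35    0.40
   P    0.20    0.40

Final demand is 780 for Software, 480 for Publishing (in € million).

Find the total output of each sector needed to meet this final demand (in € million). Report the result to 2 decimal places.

I − A =
  [   0.65    -0.40]
  [  -0.20     0.60]
det(I−A) = (0.65)(0.60) − (-0.40)(-0.20) = 0.3100
adj(I−A) = [[0.60, 0.40], [0.20, 0.65]]
(I − A)⁻¹ = adj(I−A) / det(I−A) ≈
  [   1.9355     1.2903]
  [   0.6452     2.0968]
x = (I − A)⁻¹ d = adj(I−A)·d / det(I−A), with det(I−A) = 0.3100:
  x_S = (0.60·780 + 0.40·480) / 0.3100 = 660.00 / 0.3100 ≈ 2129.03
  x_P = (0.20·780 + 0.65·480) / 0.3100 = 468.00 / 0.3100 ≈ 1509.68

x_S = 2129.03, x_P = 1509.68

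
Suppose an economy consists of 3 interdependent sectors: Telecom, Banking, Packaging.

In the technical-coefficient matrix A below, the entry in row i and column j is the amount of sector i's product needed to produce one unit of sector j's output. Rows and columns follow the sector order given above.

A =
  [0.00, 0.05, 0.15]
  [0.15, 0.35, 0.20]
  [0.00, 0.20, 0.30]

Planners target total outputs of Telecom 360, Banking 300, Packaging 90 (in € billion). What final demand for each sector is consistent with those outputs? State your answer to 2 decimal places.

d_1 = 331.50, d_2 = 123.00, d_3 = 3.00

I − A =
  [   1.00    -0.05    -0.15]
  [  -0.15     0.65    -0.20]
  [   0.00    -0.20     0.70]
d = (I − A) x:
  d_1 = (+1.00)·360 + (-0.05)·300 + (-0.15)·90 = 331.50
  d_2 = (-0.15)·360 + (+0.65)·300 + (-0.20)·90 = 123.00
  d_3 = (+0.00)·360 + (-0.20)·300 + (+0.70)·90 = 3.00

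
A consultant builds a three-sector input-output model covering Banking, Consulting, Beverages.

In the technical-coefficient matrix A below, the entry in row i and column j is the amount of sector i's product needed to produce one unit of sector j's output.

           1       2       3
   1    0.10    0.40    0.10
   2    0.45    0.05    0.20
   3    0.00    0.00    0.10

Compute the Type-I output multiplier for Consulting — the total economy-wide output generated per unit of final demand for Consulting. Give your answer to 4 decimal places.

I − A =
  [   0.90    -0.40    -0.10]
  [  -0.45     0.95    -0.20]
  [   0.00     0.00     0.90]
Cofactors of I−A, C_ij = (−1)^(i+j)·(minor ij) (rows/columns in the sector order above):
  C_11 = (0.95)(0.90) − (-0.20)(0.00) = 0.8550
  C_12 = −[(-0.45)(0.90) − (-0.20)(0.00)] = 0.4050
  C_13 = (-0.45)(0.00) − (0.95)(0.00) = 0.0000
  C_21 = −[(-0.40)(0.90) − (-0.10)(0.00)] = 0.3600
  C_22 = (0.90)(0.90) − (-0.10)(0.00) = 0.8100
  C_23 = −[(0.90)(0.00) − (-0.40)(0.00)] = 0.0000
  C_31 = (-0.40)(-0.20) − (-0.10)(0.95) = 0.1750
  C_32 = −[(0.90)(-0.20) − (-0.10)(-0.45)] = 0.2250
  C_33 = (0.90)(0.95) − (-0.40)(-0.45) = 0.6750
det(I−A) = Σ_j (I−A)_1j·C_1j = (0.90)(0.8550) + (-0.40)(0.4050) + (-0.10)(0.0000) = 0.6075
adj(I−A) = Cᵀ =
  [ 0.8550   0.3600   0.1750]
  [ 0.4050   0.8100   0.2250]
  [ 0.0000   0.0000   0.6750]
(I − A)⁻¹ = adj(I−A) / det(I−A) ≈
  [   1.40741     0.59259     0.28807]
  [   0.66667     1.33333     0.37037]
  [   0.00000     0.00000     1.11111]
The output multiplier for sector j is the column-j sum of the Leontief inverse (I − A)⁻¹ = adj(I−A) / det(I−A).
Column 2 of adj(I−A): (0.3600, 0.8100, 0.0000); det(I−A) = 0.6075.
m_2 = (0.3600 + 0.8100 + 0.0000) / 0.6075 = 1.17 / 0.6075 ≈ 1.9259.

m_2 = 1.9259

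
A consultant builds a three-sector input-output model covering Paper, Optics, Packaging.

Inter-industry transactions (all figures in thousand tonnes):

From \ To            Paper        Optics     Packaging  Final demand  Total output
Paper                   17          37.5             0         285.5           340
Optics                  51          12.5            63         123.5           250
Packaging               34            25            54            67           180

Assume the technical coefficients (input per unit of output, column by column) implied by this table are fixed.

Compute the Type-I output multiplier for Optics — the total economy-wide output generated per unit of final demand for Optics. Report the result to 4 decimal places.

m_2 = 1.5238

Technical coefficients a_ij = z_ij / X_j:
  a_11 = 17/340 = 0.05, a_21 = 51/340 = 0.15, a_31 = 34/340 = 0.10
  a_12 = 37.5/250 = 0.15, a_22 = 12.5/250 = 0.05, a_32 = 25/250 = 0.10
  a_13 = 0/180 = 0.00, a_23 = 63/180 = 0.35, a_33 = 54/180 = 0.30
I − A =
  [   0.95    -0.15     0.00]
  [  -0.15     0.95    -0.35]
  [  -0.10    -0.10     0.70]
Cofactors of I−A, C_ij = (−1)^(i+j)·(minor ij) (rows/columns in the sector order above):
  C_11 = (0.95)(0.70) − (-0.35)(-0.10) = 0.6300
  C_12 = −[(-0.15)(0.70) − (-0.35)(-0.10)] = 0.1400
  C_13 = (-0.15)(-0.10) − (0.95)(-0.10) = 0.1100
  C_21 = −[(-0.15)(0.70) − (0.00)(-0.10)] = 0.1050
  C_22 = (0.95)(0.70) − (0.00)(-0.10) = 0.6650
  C_23 = −[(0.95)(-0.10) − (-0.15)(-0.10)] = 0.1100
  C_31 = (-0.15)(-0.35) − (0.00)(0.95) = 0.0525
  C_32 = −[(0.95)(-0.35) − (0.00)(-0.15)] = 0.3325
  C_33 = (0.95)(0.95) − (-0.15)(-0.15) = 0.8800
det(I−A) = Σ_j (I−A)_1j·C_1j = (0.95)(0.6300) + (-0.15)(0.1400) + (0.00)(0.1100) = 0.5775
adj(I−A) = Cᵀ =
  [ 0.6300   0.1050   0.0525]
  [ 0.1400   0.6650   0.3325]
  [ 0.1100   0.1100   0.8800]
(I − A)⁻¹ = adj(I−A) / det(I−A) ≈
  [   1.09091     0.18182     0.09091]
  [   0.24242     1.15152     0.57576]
  [   0.19048     0.19048     1.52381]
The output multiplier for sector j is the column-j sum of the Leontief inverse (I − A)⁻¹ = adj(I−A) / det(I−A).
Column 2 of adj(I−A): (0.1050, 0.6650, 0.1100); det(I−A) = 0.5775.
m_2 = (0.1050 + 0.6650 + 0.1100) / 0.5775 = 0.88 / 0.5775 ≈ 1.5238.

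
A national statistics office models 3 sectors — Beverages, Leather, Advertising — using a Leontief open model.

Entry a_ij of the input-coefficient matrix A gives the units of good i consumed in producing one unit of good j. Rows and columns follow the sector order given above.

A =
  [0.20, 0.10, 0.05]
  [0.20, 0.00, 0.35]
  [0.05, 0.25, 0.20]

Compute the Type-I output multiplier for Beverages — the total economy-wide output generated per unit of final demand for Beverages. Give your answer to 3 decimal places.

m_1 = 1.809

I − A =
  [   0.80    -0.10    -0.05]
  [  -0.20     1.00    -0.35]
  [  -0.05    -0.25     0.80]
Cofactors of I−A, C_ij = (−1)^(i+j)·(minor ij) (rows/columns in the sector order above):
  C_11 = (1.00)(0.80) − (-0.35)(-0.25) = 0.7125
  C_12 = −[(-0.20)(0.80) − (-0.35)(-0.05)] = 0.1775
  C_13 = (-0.20)(-0.25) − (1.00)(-0.05) = 0.1000
  C_21 = −[(-0.10)(0.80) − (-0.05)(-0.25)] = 0.0925
  C_22 = (0.80)(0.80) − (-0.05)(-0.05) = 0.6375
  C_23 = −[(0.80)(-0.25) − (-0.10)(-0.05)] = 0.2050
  C_31 = (-0.10)(-0.35) − (-0.05)(1.00) = 0.0850
  C_32 = −[(0.80)(-0.35) − (-0.05)(-0.20)] = 0.2900
  C_33 = (0.80)(1.00) − (-0.10)(-0.20) = 0.7800
det(I−A) = Σ_j (I−A)_1j·C_1j = (0.80)(0.7125) + (-0.10)(0.1775) + (-0.05)(0.1000) = 0.54725
adj(I−A) = Cᵀ =
  [ 0.7125   0.0925   0.0850]
  [ 0.1775   0.6375   0.2900]
  [ 0.1000   0.2050   0.7800]
(I − A)⁻¹ = adj(I−A) / det(I−A) ≈
  [   1.3020     0.1690     0.1553]
  [   0.3243     1.1649     0.5299]
  [   0.1827     0.3746     1.4253]
The output multiplier for sector j is the column-j sum of the Leontief inverse (I − A)⁻¹ = adj(I−A) / det(I−A).
Column 1 of adj(I−A): (0.7125, 0.1775, 0.1000); det(I−A) = 0.54725.
m_1 = (0.7125 + 0.1775 + 0.1000) / 0.54725 = 0.99 / 0.54725 ≈ 1.809.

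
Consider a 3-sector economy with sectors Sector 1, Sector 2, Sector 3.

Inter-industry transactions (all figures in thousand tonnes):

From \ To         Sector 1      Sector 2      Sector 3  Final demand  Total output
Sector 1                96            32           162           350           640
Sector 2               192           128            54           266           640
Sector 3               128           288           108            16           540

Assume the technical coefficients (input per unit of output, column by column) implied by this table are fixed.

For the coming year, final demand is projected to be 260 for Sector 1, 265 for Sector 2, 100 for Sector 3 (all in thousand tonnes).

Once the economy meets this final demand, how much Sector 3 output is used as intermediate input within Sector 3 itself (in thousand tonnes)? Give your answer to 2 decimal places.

z_33 = 122.31

Technical coefficients a_ij = z_ij / X_j:
  a_11 = 96/640 = 0.15, a_21 = 192/640 = 0.30, a_31 = 128/640 = 0.20
  a_12 = 32/640 = 0.05, a_22 = 128/640 = 0.20, a_32 = 288/640 = 0.45
  a_13 = 162/540 = 0.30, a_23 = 54/540 = 0.10, a_33 = 108/540 = 0.20
I − A =
  [   0.85    -0.05    -0.30]
  [  -0.30     0.80    -0.10]
  [  -0.20    -0.45     0.80]
Cofactors of I−A, C_ij = (−1)^(i+j)·(minor ij) (rows/columns in the sector order above):
  C_11 = (0.80)(0.80) − (-0.10)(-0.45) = 0.5950
  C_12 = −[(-0.30)(0.80) − (-0.10)(-0.20)] = 0.2600
  C_13 = (-0.30)(-0.45) − (0.80)(-0.20) = 0.2950
  C_21 = −[(-0.05)(0.80) − (-0.30)(-0.45)] = 0.1750
  C_22 = (0.85)(0.80) − (-0.30)(-0.20) = 0.6200
  C_23 = −[(0.85)(-0.45) − (-0.05)(-0.20)] = 0.3925
  C_31 = (-0.05)(-0.10) − (-0.30)(0.80) = 0.2450
  C_32 = −[(0.85)(-0.10) − (-0.30)(-0.30)] = 0.1750
  C_33 = (0.85)(0.80) − (-0.05)(-0.30) = 0.6650
det(I−A) = Σ_j (I−A)_1j·C_1j = (0.85)(0.5950) + (-0.05)(0.2600) + (-0.30)(0.2950) = 0.40425
adj(I−A) = Cᵀ =
  [ 0.5950   0.1750   0.2450]
  [ 0.2600   0.6200   0.1750]
  [ 0.2950   0.3925   0.6650]
(I − A)⁻¹ = adj(I−A) / det(I−A) ≈
  [   1.4719     0.4329     0.6061]
  [   0.6432     1.5337     0.4329]
  [   0.7297     0.9709     1.6450]
First solve x = (I − A)⁻¹ d = adj(I−A)·d / det(I−A); in particular x_3 = (0.2950·260 + 0.3925·265 + 0.6650·100) / 0.40425 = 247.2125 / 0.40425 ≈ 611.5337.
Intermediate flow from 3 to 3: z_33 = a_33 · x_3 = 0.20 × 247.2125 / 0.40425 = 49.4425 / 0.40425 ≈ 122.31.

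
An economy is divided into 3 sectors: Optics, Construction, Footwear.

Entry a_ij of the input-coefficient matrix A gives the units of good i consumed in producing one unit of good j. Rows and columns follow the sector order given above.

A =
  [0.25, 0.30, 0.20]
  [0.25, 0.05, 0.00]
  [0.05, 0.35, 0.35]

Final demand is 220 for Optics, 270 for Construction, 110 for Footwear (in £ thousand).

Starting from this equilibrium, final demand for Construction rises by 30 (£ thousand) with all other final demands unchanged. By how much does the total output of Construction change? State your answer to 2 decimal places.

Δx_2 = 36.98

I − A =
  [   0.75    -0.30    -0.20]
  [  -0.25     0.95     0.00]
  [  -0.05    -0.35     0.65]
Cofactors of I−A, C_ij = (−1)^(i+j)·(minor ij) (rows/columns in the sector order above):
  C_11 = (0.95)(0.65) − (0.00)(-0.35) = 0.6175
  C_12 = −[(-0.25)(0.65) − (0.00)(-0.05)] = 0.1625
  C_13 = (-0.25)(-0.35) − (0.95)(-0.05) = 0.1350
  C_21 = −[(-0.30)(0.65) − (-0.20)(-0.35)] = 0.2650
  C_22 = (0.75)(0.65) − (-0.20)(-0.05) = 0.4775
  C_23 = −[(0.75)(-0.35) − (-0.30)(-0.05)] = 0.2775
  C_31 = (-0.30)(0.00) − (-0.20)(0.95) = 0.1900
  C_32 = −[(0.75)(0.00) − (-0.20)(-0.25)] = 0.0500
  C_33 = (0.75)(0.95) − (-0.30)(-0.25) = 0.6375
det(I−A) = Σ_j (I−A)_1j·C_1j = (0.75)(0.6175) + (-0.30)(0.1625) + (-0.20)(0.1350) = 0.387375
adj(I−A) = Cᵀ =
  [ 0.6175   0.2650   0.1900]
  [ 0.1625   0.4775   0.0500]
  [ 0.1350   0.2775   0.6375]
(I − A)⁻¹ = adj(I−A) / det(I−A) ≈
  [   1.5941     0.6841     0.4905]
  [   0.4195     1.2327     0.1291]
  [   0.3485     0.7164     1.6457]
Δx = (I − A)⁻¹ Δd with Δd having +30 in the Construction component and 0 elsewhere.
So Δx_2 = L_22 · (+30), where L_22 = adj(I−A)_22 / det(I−A) = 0.4775 / 0.387375.
Δx_2 = 0.4775 × (+30) / 0.387375 = 14.325 / 0.387375 ≈ 36.98.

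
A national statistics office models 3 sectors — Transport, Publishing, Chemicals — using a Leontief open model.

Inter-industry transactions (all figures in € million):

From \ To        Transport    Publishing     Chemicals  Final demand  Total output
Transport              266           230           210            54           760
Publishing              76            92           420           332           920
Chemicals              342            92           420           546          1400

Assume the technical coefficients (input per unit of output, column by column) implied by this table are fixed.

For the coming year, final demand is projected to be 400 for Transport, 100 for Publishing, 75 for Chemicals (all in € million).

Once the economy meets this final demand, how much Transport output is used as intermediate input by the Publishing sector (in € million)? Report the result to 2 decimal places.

Technical coefficients a_ij = z_ij / X_j:
  a_TT = 266/760 = 0.35, a_PT = 76/760 = 0.10, a_CT = 342/760 = 0.45
  a_TP = 230/920 = 0.25, a_PP = 92/920 = 0.10, a_CP = 92/920 = 0.10
  a_TC = 210/1400 = 0.15, a_PC = 420/1400 = 0.30, a_CC = 420/1400 = 0.30
I − A =
  [   0.65    -0.25    -0.15]
  [  -0.10     0.90    -0.30]
  [  -0.45    -0.10     0.70]
Cofactors of I−A, C_ij = (−1)^(i+j)·(minor ij) (rows/columns in the sector order above):
  C_11 = (0.90)(0.70) − (-0.30)(-0.10) = 0.6000
  C_12 = −[(-0.10)(0.70) − (-0.30)(-0.45)] = 0.2050
  C_13 = (-0.10)(-0.10) − (0.90)(-0.45) = 0.4150
  C_21 = −[(-0.25)(0.70) − (-0.15)(-0.10)] = 0.1900
  C_22 = (0.65)(0.70) − (-0.15)(-0.45) = 0.3875
  C_23 = −[(0.65)(-0.10) − (-0.25)(-0.45)] = 0.1775
  C_31 = (-0.25)(-0.30) − (-0.15)(0.90) = 0.2100
  C_32 = −[(0.65)(-0.30) − (-0.15)(-0.10)] = 0.2100
  C_33 = (0.65)(0.90) − (-0.25)(-0.10) = 0.5600
det(I−A) = Σ_j (I−A)_1j·C_1j = (0.65)(0.6000) + (-0.25)(0.2050) + (-0.15)(0.4150) = 0.2765
adj(I−A) = Cᵀ =
  [ 0.6000   0.1900   0.2100]
  [ 0.2050   0.3875   0.2100]
  [ 0.4150   0.1775   0.5600]
(I − A)⁻¹ = adj(I−A) / det(I−A) ≈
  [   2.1700     0.6872     0.7595]
  [   0.7414     1.4014     0.7595]
  [   1.5009     0.6420     2.0253]
First solve x = (I − A)⁻¹ d = adj(I−A)·d / det(I−A); in particular x_P = (0.2050·400 + 0.3875·100 + 0.2100·75) / 0.2765 = 136.50 / 0.2765 ≈ 493.6709.
Intermediate flow from T to P: z_TP = a_TP · x_P = 0.25 × 136.50 / 0.2765 = 34.125 / 0.2765 ≈ 123.42.

z_TP = 123.42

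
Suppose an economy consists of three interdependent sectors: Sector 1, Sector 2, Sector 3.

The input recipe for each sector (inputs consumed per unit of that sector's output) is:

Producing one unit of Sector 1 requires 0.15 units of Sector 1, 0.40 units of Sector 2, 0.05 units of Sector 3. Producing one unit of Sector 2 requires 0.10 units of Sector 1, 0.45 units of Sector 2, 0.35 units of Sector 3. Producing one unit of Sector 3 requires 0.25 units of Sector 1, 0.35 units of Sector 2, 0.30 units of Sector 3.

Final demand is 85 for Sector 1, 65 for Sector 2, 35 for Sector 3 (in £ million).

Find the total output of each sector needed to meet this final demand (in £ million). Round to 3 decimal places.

I − A =
  [   0.85    -0.10    -0.25]
  [  -0.40     0.55    -0.35]
  [  -0.05    -0.35     0.70]
Cofactors of I−A, C_ij = (−1)^(i+j)·(minor ij) (rows/columns in the sector order above):
  C_11 = (0.55)(0.70) − (-0.35)(-0.35) = 0.2625
  C_12 = −[(-0.40)(0.70) − (-0.35)(-0.05)] = 0.2975
  C_13 = (-0.40)(-0.35) − (0.55)(-0.05) = 0.1675
  C_21 = −[(-0.10)(0.70) − (-0.25)(-0.35)] = 0.1575
  C_22 = (0.85)(0.70) − (-0.25)(-0.05) = 0.5825
  C_23 = −[(0.85)(-0.35) − (-0.10)(-0.05)] = 0.3025
  C_31 = (-0.10)(-0.35) − (-0.25)(0.55) = 0.1725
  C_32 = −[(0.85)(-0.35) − (-0.25)(-0.40)] = 0.3975
  C_33 = (0.85)(0.55) − (-0.10)(-0.40) = 0.4275
det(I−A) = Σ_j (I−A)_1j·C_1j = (0.85)(0.2625) + (-0.10)(0.2975) + (-0.25)(0.1675) = 0.1515
adj(I−A) = Cᵀ =
  [ 0.2625   0.1575   0.1725]
  [ 0.2975   0.5825   0.3975]
  [ 0.1675   0.3025   0.4275]
(I − A)⁻¹ = adj(I−A) / det(I−A) ≈
  [   1.7327     1.0396     1.1386]
  [   1.9637     3.8449     2.6238]
  [   1.1056     1.9967     2.8218]
x = (I − A)⁻¹ d = adj(I−A)·d / det(I−A), with det(I−A) = 0.1515:
  x_1 = (0.2625·85 + 0.1575·65 + 0.1725·35) / 0.1515 = 38.5875 / 0.1515 ≈ 254.703
  x_2 = (0.2975·85 + 0.5825·65 + 0.3975·35) / 0.1515 = 77.0625 / 0.1515 ≈ 508.663
  x_3 = (0.1675·85 + 0.3025·65 + 0.4275·35) / 0.1515 = 48.8625 / 0.1515 ≈ 322.525

x_1 = 254.703, x_2 = 508.663, x_3 = 322.525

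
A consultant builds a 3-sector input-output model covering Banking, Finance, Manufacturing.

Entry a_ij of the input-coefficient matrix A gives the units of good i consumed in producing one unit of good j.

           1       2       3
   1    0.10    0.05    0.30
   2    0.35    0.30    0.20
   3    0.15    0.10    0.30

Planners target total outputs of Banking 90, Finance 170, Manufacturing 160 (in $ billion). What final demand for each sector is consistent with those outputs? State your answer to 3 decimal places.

I − A =
  [   0.90    -0.05    -0.30]
  [  -0.35     0.70    -0.20]
  [  -0.15    -0.10     0.70]
d = (I − A) x:
  d_1 = (+0.90)·90 + (-0.05)·170 + (-0.30)·160 = 24.500
  d_2 = (-0.35)·90 + (+0.70)·170 + (-0.20)·160 = 55.500
  d_3 = (-0.15)·90 + (-0.10)·170 + (+0.70)·160 = 81.500

d_1 = 24.500, d_2 = 55.500, d_3 = 81.500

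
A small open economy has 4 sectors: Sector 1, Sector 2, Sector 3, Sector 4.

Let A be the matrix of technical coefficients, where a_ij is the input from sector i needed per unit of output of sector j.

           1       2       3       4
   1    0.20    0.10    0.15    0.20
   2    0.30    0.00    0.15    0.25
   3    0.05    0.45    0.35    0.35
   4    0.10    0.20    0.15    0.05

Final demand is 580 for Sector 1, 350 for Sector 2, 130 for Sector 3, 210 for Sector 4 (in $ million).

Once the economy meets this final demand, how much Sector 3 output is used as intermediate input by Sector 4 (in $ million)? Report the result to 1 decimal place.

z_34 = 312.4

I − A =
  [   0.80    -0.10    -0.15    -0.20]
  [  -0.30     1.00    -0.15    -0.25]
  [  -0.05    -0.45     0.65    -0.35]
  [  -0.10    -0.20    -0.15     0.95]
Compute the cofactors C_ij = (−1)^(i+j)·(3×3 minor ij) of I−A; the adjugate is their transpose:
adj(I−A) = Cᵀ =
  [ 0.441000   0.170625   0.189000   0.207375]
  [ 0.200000   0.425125   0.196500   0.226375]
  [ 0.240500   0.399250   0.657000   0.397750]
  [ 0.126500   0.170500   0.165000   0.418000]
det(I−A) = Σ_j (I−A)_1j·C_1j = (0.80)(0.441000) + (-0.10)(0.200000) + (-0.15)(0.240500) + (-0.20)(0.126500) = 0.271425
(I − A)⁻¹ = adj(I−A) / det(I−A) ≈
  [   1.6248     0.6286     0.6963     0.7640]
  [   0.7369     1.5663     0.7240     0.8340]
  [   0.8861     1.4709     2.4206     1.4654]
  [   0.4661     0.6282     0.6079     1.5400]
First solve x = (I − A)⁻¹ d = adj(I−A)·d / det(I−A); in particular x_4 = (0.126500·580 + 0.170500·350 + 0.165000·130 + 0.418000·210) / 0.271425 = 242.275 / 0.271425 ≈ 892.604.
Intermediate flow from 3 to 4: z_34 = a_34 · x_4 = 0.35 × 242.275 / 0.271425 = 84.79625 / 0.271425 ≈ 312.4.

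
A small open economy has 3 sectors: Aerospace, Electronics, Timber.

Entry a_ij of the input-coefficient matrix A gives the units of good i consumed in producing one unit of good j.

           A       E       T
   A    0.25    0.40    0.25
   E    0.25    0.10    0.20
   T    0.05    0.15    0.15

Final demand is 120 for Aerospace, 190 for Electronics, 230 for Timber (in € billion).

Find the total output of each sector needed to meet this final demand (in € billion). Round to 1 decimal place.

x_A = 521.0, x_E = 440.0, x_T = 378.9

I − A =
  [   0.75    -0.40    -0.25]
  [  -0.25     0.90    -0.20]
  [  -0.05    -0.15     0.85]
Cofactors of I−A, C_ij = (−1)^(i+j)·(minor ij) (rows/columns in the sector order above):
  C_11 = (0.90)(0.85) − (-0.20)(-0.15) = 0.7350
  C_12 = −[(-0.25)(0.85) − (-0.20)(-0.05)] = 0.2225
  C_13 = (-0.25)(-0.15) − (0.90)(-0.05) = 0.0825
  C_21 = −[(-0.40)(0.85) − (-0.25)(-0.15)] = 0.3775
  C_22 = (0.75)(0.85) − (-0.25)(-0.05) = 0.6250
  C_23 = −[(0.75)(-0.15) − (-0.40)(-0.05)] = 0.1325
  C_31 = (-0.40)(-0.20) − (-0.25)(0.90) = 0.3050
  C_32 = −[(0.75)(-0.20) − (-0.25)(-0.25)] = 0.2125
  C_33 = (0.75)(0.90) − (-0.40)(-0.25) = 0.5750
det(I−A) = Σ_j (I−A)_1j·C_1j = (0.75)(0.7350) + (-0.40)(0.2225) + (-0.25)(0.0825) = 0.441625
adj(I−A) = Cᵀ =
  [ 0.7350   0.3775   0.3050]
  [ 0.2225   0.6250   0.2125]
  [ 0.0825   0.1325   0.5750]
(I − A)⁻¹ = adj(I−A) / det(I−A) ≈
  [   1.6643     0.8548     0.6906]
  [   0.5038     1.4152     0.4812]
  [   0.1868     0.3000     1.3020]
x = (I − A)⁻¹ d = adj(I−A)·d / det(I−A), with det(I−A) = 0.441625:
  x_A = (0.7350·120 + 0.3775·190 + 0.3050·230) / 0.441625 = 230.075 / 0.441625 ≈ 521.0
  x_E = (0.2225·120 + 0.6250·190 + 0.2125·230) / 0.441625 = 194.325 / 0.441625 ≈ 440.0
  x_T = (0.0825·120 + 0.1325·190 + 0.5750·230) / 0.441625 = 167.325 / 0.441625 ≈ 378.9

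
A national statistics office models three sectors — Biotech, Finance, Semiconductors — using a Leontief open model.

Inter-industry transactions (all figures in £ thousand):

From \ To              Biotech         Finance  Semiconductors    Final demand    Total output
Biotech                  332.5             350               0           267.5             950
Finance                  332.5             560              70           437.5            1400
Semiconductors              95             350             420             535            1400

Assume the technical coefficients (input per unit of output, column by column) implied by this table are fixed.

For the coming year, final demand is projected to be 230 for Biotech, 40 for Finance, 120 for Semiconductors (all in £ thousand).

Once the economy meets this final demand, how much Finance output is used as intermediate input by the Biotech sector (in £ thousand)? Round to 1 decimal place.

z_21 = 176.8

Technical coefficients a_ij = z_ij / X_j:
  a_11 = 332.5/950 = 0.35, a_21 = 332.5/950 = 0.35, a_31 = 95/950 = 0.10
  a_12 = 350/1400 = 0.25, a_22 = 560/1400 = 0.40, a_32 = 350/1400 = 0.25
  a_13 = 0/1400 = 0.00, a_23 = 70/1400 = 0.05, a_33 = 420/1400 = 0.30
I − A =
  [   0.65    -0.25     0.00]
  [  -0.35     0.60    -0.05]
  [  -0.10    -0.25     0.70]
Cofactors of I−A, C_ij = (−1)^(i+j)·(minor ij) (rows/columns in the sector order above):
  C_11 = (0.60)(0.70) − (-0.05)(-0.25) = 0.4075
  C_12 = −[(-0.35)(0.70) − (-0.05)(-0.10)] = 0.2500
  C_13 = (-0.35)(-0.25) − (0.60)(-0.10) = 0.1475
  C_21 = −[(-0.25)(0.70) − (0.00)(-0.25)] = 0.1750
  C_22 = (0.65)(0.70) − (0.00)(-0.10) = 0.4550
  C_23 = −[(0.65)(-0.25) − (-0.25)(-0.10)] = 0.1875
  C_31 = (-0.25)(-0.05) − (0.00)(0.60) = 0.0125
  C_32 = −[(0.65)(-0.05) − (0.00)(-0.35)] = 0.0325
  C_33 = (0.65)(0.60) − (-0.25)(-0.35) = 0.3025
det(I−A) = Σ_j (I−A)_1j·C_1j = (0.65)(0.4075) + (-0.25)(0.2500) + (0.00)(0.1475) = 0.202375
adj(I−A) = Cᵀ =
  [ 0.4075   0.1750   0.0125]
  [ 0.2500   0.4550   0.0325]
  [ 0.1475   0.1875   0.3025]
(I − A)⁻¹ = adj(I−A) / det(I−A) ≈
  [   2.0136     0.8647     0.0618]
  [   1.2353     2.2483     0.1606]
  [   0.7288     0.9265     1.4947]
First solve x = (I − A)⁻¹ d = adj(I−A)·d / det(I−A); in particular x_1 = (0.4075·230 + 0.1750·40 + 0.0125·120) / 0.202375 = 102.225 / 0.202375 ≈ 505.127.
Intermediate flow from 2 to 1: z_21 = a_21 · x_1 = 0.35 × 102.225 / 0.202375 = 35.77875 / 0.202375 ≈ 176.8.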